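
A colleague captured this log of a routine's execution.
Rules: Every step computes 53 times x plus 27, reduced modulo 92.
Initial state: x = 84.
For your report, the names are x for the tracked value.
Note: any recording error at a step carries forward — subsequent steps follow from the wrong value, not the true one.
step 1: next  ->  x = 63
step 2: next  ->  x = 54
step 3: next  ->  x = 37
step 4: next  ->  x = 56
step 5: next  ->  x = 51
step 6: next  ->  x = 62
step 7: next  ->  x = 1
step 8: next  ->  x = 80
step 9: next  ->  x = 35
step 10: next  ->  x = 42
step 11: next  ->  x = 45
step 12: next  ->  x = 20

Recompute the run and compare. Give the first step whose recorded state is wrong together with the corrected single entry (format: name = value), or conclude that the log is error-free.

no error

Step 1: x = (53*84 + 27) mod 92 = 63 — confirmed correct.
Step 2: x = (53*63 + 27) mod 92 = 54 — in agreement.
Step 3: x = (53*54 + 27) mod 92 = 37 — checks out.
Step 4: x = (53*37 + 27) mod 92 = 56 — exactly as logged.
Step 5: x = (53*56 + 27) mod 92 = 51 — consistent with the log.
Step 6: x = (53*51 + 27) mod 92 = 62 — consistent with the log.
Step 7: x = (53*62 + 27) mod 92 = 1 — same as recorded.
Step 8: x = (53*1 + 27) mod 92 = 80 — in agreement.
Step 9: x = (53*80 + 27) mod 92 = 35 — agrees with the log.
Step 10: x = (53*35 + 27) mod 92 = 42 — agrees with the log.
Step 11: x = (53*42 + 27) mod 92 = 45 — matches.
Step 12: x = (53*45 + 27) mod 92 = 20 — checks out.
Every step is consistent.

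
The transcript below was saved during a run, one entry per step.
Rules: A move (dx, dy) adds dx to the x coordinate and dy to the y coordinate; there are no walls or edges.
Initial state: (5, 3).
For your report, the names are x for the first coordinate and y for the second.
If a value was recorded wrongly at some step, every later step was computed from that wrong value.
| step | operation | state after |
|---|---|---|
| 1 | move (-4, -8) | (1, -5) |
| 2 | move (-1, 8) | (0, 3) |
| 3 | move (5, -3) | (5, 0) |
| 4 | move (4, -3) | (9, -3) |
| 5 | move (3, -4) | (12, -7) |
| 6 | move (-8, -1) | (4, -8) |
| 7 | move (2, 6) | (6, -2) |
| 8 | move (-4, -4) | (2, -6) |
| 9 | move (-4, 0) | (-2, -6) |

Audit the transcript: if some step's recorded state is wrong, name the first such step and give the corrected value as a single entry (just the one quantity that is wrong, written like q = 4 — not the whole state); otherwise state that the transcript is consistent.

no error

Recomputing the run from the initial state:
step 1: x = 1, y = -5
step 2: x = 0, y = 3
step 3: x = 5, y = 0
step 4: x = 9, y = -3
step 5: x = 12, y = -7
step 6: x = 4, y = -8
step 7: x = 6, y = -2
step 8: x = 2, y = -6
step 9: x = -2, y = -6
This matches the transcript at every step.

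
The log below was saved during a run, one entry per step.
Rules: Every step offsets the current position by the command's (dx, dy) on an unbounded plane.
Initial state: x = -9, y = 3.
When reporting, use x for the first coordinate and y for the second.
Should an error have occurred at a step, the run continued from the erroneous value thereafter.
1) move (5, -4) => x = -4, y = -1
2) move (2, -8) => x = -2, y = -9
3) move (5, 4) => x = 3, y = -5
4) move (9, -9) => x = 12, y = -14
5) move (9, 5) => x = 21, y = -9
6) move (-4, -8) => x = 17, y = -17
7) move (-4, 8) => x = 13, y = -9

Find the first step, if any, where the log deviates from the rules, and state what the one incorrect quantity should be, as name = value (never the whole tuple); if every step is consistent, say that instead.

no error

Recomputing the run from the initial state:
step 1: x = -4, y = -1
step 2: x = -2, y = -9
step 3: x = 3, y = -5
step 4: x = 12, y = -14
step 5: x = 21, y = -9
step 6: x = 17, y = -17
step 7: x = 13, y = -9
This matches the log at every step.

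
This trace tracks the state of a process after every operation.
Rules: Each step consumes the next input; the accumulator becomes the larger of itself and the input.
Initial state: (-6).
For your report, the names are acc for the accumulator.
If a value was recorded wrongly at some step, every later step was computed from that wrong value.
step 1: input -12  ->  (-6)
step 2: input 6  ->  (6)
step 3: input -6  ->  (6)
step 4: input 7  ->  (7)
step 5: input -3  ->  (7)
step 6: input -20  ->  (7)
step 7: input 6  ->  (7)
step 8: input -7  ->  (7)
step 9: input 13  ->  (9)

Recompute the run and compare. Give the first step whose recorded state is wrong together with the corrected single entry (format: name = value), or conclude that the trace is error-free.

step 1: acc = max(-6, -12) = -6 -> matches
step 2: acc = max(-6, 6) = 6 -> checks out
step 3: acc = max(6, -6) = 6 -> exactly as logged
step 4: acc = max(6, 7) = 7 -> same as recorded
step 5: acc = max(7, -3) = 7 -> no discrepancy
step 6: acc = max(7, -20) = 7 -> consistent with the trace
step 7: acc = max(7, 6) = 7 -> agrees with the trace
step 8: acc = max(7, -7) = 7 -> agrees with the trace
step 9: acc = max(7, 13) = 13 -> a discrepancy with the trace
First deviation found at step 9; the corrected entry is acc = 13.

step 9, acc = 13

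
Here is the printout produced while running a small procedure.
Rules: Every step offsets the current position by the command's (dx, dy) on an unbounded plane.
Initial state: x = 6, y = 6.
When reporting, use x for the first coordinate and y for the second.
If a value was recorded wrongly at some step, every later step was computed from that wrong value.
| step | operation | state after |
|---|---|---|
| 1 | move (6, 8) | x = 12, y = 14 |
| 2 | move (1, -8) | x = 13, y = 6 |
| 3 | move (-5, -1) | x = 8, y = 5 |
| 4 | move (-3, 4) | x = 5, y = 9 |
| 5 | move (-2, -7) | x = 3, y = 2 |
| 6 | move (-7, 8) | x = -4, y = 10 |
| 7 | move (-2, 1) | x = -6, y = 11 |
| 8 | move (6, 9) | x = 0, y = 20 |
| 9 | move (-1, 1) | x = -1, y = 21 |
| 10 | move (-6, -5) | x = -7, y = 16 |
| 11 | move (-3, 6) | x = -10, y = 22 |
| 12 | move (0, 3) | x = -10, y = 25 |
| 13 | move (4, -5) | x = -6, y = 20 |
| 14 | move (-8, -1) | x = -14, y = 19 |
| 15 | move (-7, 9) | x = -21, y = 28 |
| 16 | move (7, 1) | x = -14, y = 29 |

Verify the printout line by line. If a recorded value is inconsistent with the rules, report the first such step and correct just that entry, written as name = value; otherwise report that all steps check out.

Recomputing the run from the initial state:
step 1: x = 12, y = 14
step 2: x = 13, y = 6
step 3: x = 8, y = 5
step 4: x = 5, y = 9
step 5: x = 3, y = 2
step 6: x = -4, y = 10
step 7: x = -6, y = 11
step 8: x = 0, y = 20
step 9: x = -1, y = 21
step 10: x = -7, y = 16
step 11: x = -10, y = 22
step 12: x = -10, y = 25
step 13: x = -6, y = 20
step 14: x = -14, y = 19
step 15: x = -21, y = 28
step 16: x = -14, y = 29
This matches the printout at every step.

no error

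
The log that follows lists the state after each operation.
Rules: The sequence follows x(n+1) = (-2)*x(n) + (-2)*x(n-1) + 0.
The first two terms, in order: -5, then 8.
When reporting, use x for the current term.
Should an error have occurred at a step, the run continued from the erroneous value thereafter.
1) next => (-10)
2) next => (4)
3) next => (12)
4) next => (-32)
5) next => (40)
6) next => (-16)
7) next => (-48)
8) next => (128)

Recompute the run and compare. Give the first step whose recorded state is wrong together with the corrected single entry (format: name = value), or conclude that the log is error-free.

step 1, x = -6

1. x = -2*(8) + (-2)*(-5) + (0) = -6 (not what was recorded)
The audit stops at step 1: the recorded entry is wrong and should be x = -6.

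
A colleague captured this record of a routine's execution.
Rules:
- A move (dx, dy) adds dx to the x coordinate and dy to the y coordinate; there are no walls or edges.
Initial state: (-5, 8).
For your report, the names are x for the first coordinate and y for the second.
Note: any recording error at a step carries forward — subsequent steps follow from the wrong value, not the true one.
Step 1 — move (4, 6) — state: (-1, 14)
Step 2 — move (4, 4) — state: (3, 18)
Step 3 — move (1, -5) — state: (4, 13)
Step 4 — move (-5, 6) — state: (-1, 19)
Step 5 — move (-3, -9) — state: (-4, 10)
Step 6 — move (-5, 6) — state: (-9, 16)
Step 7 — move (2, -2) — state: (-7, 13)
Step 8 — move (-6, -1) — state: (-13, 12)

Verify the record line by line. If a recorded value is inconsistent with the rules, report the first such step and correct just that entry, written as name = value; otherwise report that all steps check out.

1. x = -5 + (4) = -1, y = 8 + (6) = 14 (in agreement)
2. x = -1 + (4) = 3, y = 14 + (4) = 18 (no discrepancy)
3. x = 3 + (1) = 4, y = 18 + (-5) = 13 (verified)
4. x = 4 + (-5) = -1, y = 13 + (6) = 19 (same as recorded)
5. x = -1 + (-3) = -4, y = 19 + (-9) = 10 (consistent with the record)
6. x = -4 + (-5) = -9, y = 10 + (6) = 16 (checks out)
7. x = -9 + (2) = -7, y = 16 + (-2) = 14 (this is not what the record shows)
Conclusion: step 7 carries the first error; the entry should be y = 14.

step 7, y = 14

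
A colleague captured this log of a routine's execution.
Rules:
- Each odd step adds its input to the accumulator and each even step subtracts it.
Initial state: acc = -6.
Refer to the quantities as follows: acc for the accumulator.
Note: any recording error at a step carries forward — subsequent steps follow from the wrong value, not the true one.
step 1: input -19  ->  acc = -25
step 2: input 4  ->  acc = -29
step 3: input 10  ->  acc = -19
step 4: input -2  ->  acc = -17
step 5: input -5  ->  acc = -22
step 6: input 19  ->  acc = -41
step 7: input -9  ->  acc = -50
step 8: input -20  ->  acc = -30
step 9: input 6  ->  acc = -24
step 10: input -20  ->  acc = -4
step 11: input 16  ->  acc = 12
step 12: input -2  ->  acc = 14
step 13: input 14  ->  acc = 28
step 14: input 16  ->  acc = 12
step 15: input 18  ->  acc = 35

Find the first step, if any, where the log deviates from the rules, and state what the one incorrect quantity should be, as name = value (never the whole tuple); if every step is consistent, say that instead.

step 15, acc = 30

1. acc = -6 + -19 = -25 (confirmed correct)
2. acc = -25 - 4 = -29 (same as recorded)
3. acc = -29 + 10 = -19 (no discrepancy)
4. acc = -19 - -2 = -17 (exactly as logged)
5. acc = -17 + -5 = -22 (no discrepancy)
6. acc = -22 - 19 = -41 (verified)
7. acc = -41 + -9 = -50 (exactly as logged)
8. acc = -50 - -20 = -30 (agrees with the log)
9. acc = -30 + 6 = -24 (matches)
10. acc = -24 - -20 = -4 (confirmed correct)
11. acc = -4 + 16 = 12 (exactly as logged)
12. acc = 12 - -2 = 14 (checks out)
13. acc = 14 + 14 = 28 (checks out)
14. acc = 28 - 16 = 12 (exactly as logged)
15. acc = 12 + 18 = 30 (this is not what the log shows)
First deviation found at step 15; the corrected entry is acc = 30.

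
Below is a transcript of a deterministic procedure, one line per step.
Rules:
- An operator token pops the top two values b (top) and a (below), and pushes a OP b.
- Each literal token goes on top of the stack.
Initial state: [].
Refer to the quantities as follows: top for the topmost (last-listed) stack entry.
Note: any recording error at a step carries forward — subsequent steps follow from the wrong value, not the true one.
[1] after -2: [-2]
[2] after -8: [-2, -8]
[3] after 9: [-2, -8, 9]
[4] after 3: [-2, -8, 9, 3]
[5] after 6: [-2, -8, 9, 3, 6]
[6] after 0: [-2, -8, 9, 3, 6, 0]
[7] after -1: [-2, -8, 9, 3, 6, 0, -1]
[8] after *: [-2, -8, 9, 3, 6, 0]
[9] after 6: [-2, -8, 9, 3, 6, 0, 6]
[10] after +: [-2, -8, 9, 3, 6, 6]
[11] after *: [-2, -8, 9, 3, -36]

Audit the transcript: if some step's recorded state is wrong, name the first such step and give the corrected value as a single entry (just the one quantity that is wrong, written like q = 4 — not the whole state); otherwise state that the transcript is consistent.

step 11, top = 36

1. push -2: top = -2 (exactly as logged)
2. push -8: top = -8 (matches)
3. push 9: top = 9 (exactly as logged)
4. push 3: top = 3 (no discrepancy)
5. push 6: top = 6 (same as recorded)
6. push 0: top = 0 (verified)
7. push -1: top = -1 (exactly as logged)
8. 0 * -1 = 0 (no discrepancy)
9. push 6: top = 6 (exactly as logged)
10. 0 + 6 = 6 (agrees with the transcript)
11. 6 * 6 = 36 (first mismatch against the transcript)
First incorrect step: 11; the correct value is top = 36.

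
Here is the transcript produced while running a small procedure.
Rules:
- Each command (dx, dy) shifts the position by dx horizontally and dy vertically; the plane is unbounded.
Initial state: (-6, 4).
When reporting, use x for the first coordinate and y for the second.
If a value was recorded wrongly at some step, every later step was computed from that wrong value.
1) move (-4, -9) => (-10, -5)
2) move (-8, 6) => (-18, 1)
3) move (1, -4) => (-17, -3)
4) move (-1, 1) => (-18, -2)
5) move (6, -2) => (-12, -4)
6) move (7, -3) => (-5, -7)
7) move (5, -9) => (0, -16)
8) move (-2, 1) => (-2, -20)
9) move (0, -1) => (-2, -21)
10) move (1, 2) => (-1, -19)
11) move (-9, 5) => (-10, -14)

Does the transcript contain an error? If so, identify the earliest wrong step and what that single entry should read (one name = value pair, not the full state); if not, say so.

step 8, y = -15

Step 1: x = -6 + (-4) = -10, y = 4 + (-9) = -5 — no discrepancy.
Step 2: x = -10 + (-8) = -18, y = -5 + (6) = 1 — agrees with the transcript.
Step 3: x = -18 + (1) = -17, y = 1 + (-4) = -3 — same as recorded.
Step 4: x = -17 + (-1) = -18, y = -3 + (1) = -2 — in agreement.
Step 5: x = -18 + (6) = -12, y = -2 + (-2) = -4 — no discrepancy.
Step 6: x = -12 + (7) = -5, y = -4 + (-3) = -7 — in agreement.
Step 7: x = -5 + (5) = 0, y = -7 + (-9) = -16 — matches.
Step 8: x = 0 + (-2) = -2, y = -16 + (1) = -15 — the transcript has a different value.
First incorrect step: 8; the correct value is y = -15.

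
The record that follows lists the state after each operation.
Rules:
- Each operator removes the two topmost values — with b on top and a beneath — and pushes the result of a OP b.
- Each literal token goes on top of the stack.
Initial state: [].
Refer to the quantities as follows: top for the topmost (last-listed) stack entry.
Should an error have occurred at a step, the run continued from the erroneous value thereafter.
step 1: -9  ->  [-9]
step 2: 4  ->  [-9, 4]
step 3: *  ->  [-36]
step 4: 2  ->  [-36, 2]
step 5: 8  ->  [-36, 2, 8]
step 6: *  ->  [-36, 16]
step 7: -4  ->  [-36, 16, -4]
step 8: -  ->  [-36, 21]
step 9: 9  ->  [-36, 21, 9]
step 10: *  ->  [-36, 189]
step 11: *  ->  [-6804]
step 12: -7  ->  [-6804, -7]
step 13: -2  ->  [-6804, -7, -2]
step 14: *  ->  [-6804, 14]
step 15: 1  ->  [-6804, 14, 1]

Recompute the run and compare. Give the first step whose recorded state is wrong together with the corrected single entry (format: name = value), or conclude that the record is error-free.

step 1: push -9: top = -9 -> no discrepancy
step 2: push 4: top = 4 -> confirmed correct
step 3: -9 * 4 = -36 -> agrees with the record
step 4: push 2: top = 2 -> agrees with the record
step 5: push 8: top = 8 -> verified
step 6: 2 * 8 = 16 -> verified
step 7: push -4: top = -4 -> exactly as logged
step 8: 16 - -4 = 20 -> the record has a different value
The earliest wrong entry is at step 8: it should read top = 20.

step 8, top = 20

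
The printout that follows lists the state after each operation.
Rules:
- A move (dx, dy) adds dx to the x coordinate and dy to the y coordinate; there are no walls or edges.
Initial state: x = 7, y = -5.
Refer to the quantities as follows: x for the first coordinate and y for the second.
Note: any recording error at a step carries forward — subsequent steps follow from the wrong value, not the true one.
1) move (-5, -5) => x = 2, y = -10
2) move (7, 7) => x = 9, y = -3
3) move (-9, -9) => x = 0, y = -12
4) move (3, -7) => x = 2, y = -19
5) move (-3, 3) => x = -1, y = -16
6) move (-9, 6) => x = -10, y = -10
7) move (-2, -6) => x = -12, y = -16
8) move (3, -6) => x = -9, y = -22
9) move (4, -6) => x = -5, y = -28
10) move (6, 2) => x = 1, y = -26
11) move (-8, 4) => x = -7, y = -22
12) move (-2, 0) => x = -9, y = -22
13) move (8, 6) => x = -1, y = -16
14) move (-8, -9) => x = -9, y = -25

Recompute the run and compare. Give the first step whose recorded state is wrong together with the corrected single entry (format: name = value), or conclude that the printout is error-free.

1. x = 7 + (-5) = 2, y = -5 + (-5) = -10 (in agreement)
2. x = 2 + (7) = 9, y = -10 + (7) = -3 (in agreement)
3. x = 9 + (-9) = 0, y = -3 + (-9) = -12 (in agreement)
4. x = 0 + (3) = 3, y = -12 + (-7) = -19 (this is not what the printout shows)
Step 4 is the first one off; corrected, x = 3.

step 4, x = 3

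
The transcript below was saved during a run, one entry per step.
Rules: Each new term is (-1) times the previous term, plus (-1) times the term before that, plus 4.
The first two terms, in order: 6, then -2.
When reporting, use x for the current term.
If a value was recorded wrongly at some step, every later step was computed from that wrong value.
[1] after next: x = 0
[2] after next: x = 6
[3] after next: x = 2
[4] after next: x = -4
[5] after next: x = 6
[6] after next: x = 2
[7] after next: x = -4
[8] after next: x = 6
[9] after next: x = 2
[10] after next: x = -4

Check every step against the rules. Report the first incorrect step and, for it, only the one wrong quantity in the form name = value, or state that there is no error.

step 3, x = -2

Recomputing the run from the initial state:
step 1: x = 0
step 2: x = 6
step 3: x = -2
step 4: x = 0
step 5: x = 6
step 6: x = -2
step 7: x = 0
step 8: x = 6
step 9: x = -2
step 10: x = 0
The first disagreement with the transcript is at step 3, where the value should be x = -2.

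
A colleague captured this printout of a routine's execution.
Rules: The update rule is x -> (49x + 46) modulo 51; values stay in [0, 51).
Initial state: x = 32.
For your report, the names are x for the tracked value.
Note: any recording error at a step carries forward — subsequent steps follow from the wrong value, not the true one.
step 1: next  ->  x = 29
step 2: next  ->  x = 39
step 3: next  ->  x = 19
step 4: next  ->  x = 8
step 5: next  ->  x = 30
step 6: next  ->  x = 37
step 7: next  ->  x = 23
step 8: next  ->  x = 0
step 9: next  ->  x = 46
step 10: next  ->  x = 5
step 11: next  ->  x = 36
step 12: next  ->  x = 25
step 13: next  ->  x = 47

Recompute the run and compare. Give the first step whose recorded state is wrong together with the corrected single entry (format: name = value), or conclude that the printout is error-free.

step 1, x = 33

Recomputing the run from the initial state:
step 1: x = 33
step 2: x = 31
step 3: x = 35
step 4: x = 27
step 5: x = 43
step 6: x = 11
step 7: x = 24
step 8: x = 49
step 9: x = 50
step 10: x = 48
step 11: x = 1
step 12: x = 44
step 13: x = 9
The first disagreement with the printout is at step 1, where the value should be x = 33.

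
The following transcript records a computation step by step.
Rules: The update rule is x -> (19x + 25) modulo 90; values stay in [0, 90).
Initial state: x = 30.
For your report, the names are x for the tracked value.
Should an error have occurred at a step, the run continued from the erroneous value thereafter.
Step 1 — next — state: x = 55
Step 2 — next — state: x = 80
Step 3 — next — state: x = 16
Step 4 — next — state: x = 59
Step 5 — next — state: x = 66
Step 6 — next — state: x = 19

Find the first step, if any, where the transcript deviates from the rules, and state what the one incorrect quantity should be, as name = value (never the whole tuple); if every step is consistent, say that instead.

step 3, x = 15

Recomputing the run from the initial state:
step 1: x = 55
step 2: x = 80
step 3: x = 15
step 4: x = 40
step 5: x = 65
step 6: x = 0
The first disagreement with the transcript is at step 3, where the value should be x = 15.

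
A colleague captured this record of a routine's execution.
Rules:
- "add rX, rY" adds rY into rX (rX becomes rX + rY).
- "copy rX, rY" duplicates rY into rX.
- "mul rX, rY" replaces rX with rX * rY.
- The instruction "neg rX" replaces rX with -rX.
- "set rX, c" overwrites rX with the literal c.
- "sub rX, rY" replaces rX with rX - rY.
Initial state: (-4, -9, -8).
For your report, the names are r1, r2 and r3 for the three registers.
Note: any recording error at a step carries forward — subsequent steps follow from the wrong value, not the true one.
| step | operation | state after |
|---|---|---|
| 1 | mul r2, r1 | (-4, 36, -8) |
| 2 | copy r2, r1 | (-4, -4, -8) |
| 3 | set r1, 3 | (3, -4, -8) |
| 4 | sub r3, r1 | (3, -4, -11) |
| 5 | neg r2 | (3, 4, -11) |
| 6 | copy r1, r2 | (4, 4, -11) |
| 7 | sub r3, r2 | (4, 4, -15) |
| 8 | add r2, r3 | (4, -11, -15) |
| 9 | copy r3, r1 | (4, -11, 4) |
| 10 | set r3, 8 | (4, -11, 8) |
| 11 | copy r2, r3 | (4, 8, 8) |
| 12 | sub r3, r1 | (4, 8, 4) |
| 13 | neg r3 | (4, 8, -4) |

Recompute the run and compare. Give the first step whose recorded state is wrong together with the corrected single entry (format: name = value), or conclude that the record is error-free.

Recomputing the run from the initial state:
step 1: r1 = -4, r2 = 36, r3 = -8
step 2: r1 = -4, r2 = -4, r3 = -8
step 3: r1 = 3, r2 = -4, r3 = -8
step 4: r1 = 3, r2 = -4, r3 = -11
step 5: r1 = 3, r2 = 4, r3 = -11
step 6: r1 = 4, r2 = 4, r3 = -11
step 7: r1 = 4, r2 = 4, r3 = -15
step 8: r1 = 4, r2 = -11, r3 = -15
step 9: r1 = 4, r2 = -11, r3 = 4
step 10: r1 = 4, r2 = -11, r3 = 8
step 11: r1 = 4, r2 = 8, r3 = 8
step 12: r1 = 4, r2 = 8, r3 = 4
step 13: r1 = 4, r2 = 8, r3 = -4
This matches the record at every step.

no error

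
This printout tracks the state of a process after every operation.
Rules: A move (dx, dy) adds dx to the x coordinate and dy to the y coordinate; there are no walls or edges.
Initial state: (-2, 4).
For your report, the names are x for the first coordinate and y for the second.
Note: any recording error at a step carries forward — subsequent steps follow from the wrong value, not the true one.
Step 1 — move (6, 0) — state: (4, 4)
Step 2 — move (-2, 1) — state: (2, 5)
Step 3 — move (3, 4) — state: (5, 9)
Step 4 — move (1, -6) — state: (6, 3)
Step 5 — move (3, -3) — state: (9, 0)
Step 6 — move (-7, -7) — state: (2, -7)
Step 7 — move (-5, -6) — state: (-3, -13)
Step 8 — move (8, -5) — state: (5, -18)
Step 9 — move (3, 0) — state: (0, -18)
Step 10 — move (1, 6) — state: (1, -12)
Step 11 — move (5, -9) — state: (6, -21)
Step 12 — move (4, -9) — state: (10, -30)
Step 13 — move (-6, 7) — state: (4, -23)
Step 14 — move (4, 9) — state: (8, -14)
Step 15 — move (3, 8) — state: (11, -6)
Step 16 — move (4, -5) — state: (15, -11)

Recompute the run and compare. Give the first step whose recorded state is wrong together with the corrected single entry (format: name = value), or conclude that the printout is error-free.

step 1: x = -2 + (6) = 4, y = 4 + (0) = 4 -> same as recorded
step 2: x = 4 + (-2) = 2, y = 4 + (1) = 5 -> verified
step 3: x = 2 + (3) = 5, y = 5 + (4) = 9 -> no discrepancy
step 4: x = 5 + (1) = 6, y = 9 + (-6) = 3 -> agrees with the printout
step 5: x = 6 + (3) = 9, y = 3 + (-3) = 0 -> no discrepancy
step 6: x = 9 + (-7) = 2, y = 0 + (-7) = -7 -> matches
step 7: x = 2 + (-5) = -3, y = -7 + (-6) = -13 -> agrees with the printout
step 8: x = -3 + (8) = 5, y = -13 + (-5) = -18 -> checks out
step 9: x = 5 + (3) = 8, y = -18 + (0) = -18 -> this is not what the printout shows
First incorrect step: 9; the correct value is x = 8.

step 9, x = 8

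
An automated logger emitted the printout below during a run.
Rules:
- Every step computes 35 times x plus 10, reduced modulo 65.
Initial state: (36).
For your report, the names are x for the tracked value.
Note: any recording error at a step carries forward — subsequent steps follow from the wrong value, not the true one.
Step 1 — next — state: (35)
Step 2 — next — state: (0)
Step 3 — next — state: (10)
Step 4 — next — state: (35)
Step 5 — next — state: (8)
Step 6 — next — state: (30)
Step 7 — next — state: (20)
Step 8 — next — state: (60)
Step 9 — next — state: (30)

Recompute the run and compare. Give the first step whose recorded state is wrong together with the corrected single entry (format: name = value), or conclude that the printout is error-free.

step 5, x = 0

Step 1: x = (35*36 + 10) mod 65 = 35 — no discrepancy.
Step 2: x = (35*35 + 10) mod 65 = 0 — verified.
Step 3: x = (35*0 + 10) mod 65 = 10 — agrees with the printout.
Step 4: x = (35*10 + 10) mod 65 = 35 — confirmed correct.
Step 5: x = (35*35 + 10) mod 65 = 0 — the printout has a different value.
The earliest wrong entry is at step 5: it should read x = 0.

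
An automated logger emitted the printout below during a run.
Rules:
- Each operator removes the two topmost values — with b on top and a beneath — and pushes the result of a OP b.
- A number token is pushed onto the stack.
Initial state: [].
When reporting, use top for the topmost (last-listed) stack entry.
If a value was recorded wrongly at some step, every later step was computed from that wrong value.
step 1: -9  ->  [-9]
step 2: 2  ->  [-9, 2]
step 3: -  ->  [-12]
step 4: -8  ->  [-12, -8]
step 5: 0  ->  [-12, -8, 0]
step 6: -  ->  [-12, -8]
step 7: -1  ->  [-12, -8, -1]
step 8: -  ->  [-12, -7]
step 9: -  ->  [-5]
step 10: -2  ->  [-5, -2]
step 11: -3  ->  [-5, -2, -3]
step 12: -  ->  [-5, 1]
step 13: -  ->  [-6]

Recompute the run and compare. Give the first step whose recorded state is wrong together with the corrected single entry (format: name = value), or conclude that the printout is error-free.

step 1: push -9: top = -9 -> matches
step 2: push 2: top = 2 -> matches
step 3: -9 - 2 = -11 -> not what was recorded
Conclusion: step 3 carries the first error; the entry should be top = -11.

step 3, top = -11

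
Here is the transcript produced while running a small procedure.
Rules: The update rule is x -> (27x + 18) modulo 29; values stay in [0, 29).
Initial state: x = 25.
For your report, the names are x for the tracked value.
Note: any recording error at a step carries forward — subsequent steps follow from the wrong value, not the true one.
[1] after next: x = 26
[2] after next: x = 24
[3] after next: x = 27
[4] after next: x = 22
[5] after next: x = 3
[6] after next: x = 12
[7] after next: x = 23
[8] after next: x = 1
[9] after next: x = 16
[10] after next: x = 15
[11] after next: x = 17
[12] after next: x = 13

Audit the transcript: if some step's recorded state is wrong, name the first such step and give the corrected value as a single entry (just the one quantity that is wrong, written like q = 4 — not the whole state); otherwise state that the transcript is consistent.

step 3, x = 28

Step 1: x = (27*25 + 18) mod 29 = 26 — verified.
Step 2: x = (27*26 + 18) mod 29 = 24 — in agreement.
Step 3: x = (27*24 + 18) mod 29 = 28 — not what was recorded.
So the first discrepancy is step 3, where the right value is x = 28.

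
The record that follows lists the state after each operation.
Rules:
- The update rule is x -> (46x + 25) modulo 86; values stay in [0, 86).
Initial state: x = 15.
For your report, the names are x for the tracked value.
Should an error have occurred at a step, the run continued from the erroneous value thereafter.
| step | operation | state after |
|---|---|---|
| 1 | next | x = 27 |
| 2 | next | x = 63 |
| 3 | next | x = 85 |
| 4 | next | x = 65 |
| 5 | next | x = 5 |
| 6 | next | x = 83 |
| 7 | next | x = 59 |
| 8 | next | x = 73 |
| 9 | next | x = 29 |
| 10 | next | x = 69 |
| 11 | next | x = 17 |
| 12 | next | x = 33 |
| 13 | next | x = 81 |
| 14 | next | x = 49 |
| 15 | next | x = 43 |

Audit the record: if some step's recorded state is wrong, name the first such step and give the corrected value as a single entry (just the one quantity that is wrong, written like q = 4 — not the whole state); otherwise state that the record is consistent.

1. x = (46*15 + 25) mod 86 = 27 (in agreement)
2. x = (46*27 + 25) mod 86 = 63 (confirmed correct)
3. x = (46*63 + 25) mod 86 = 85 (in agreement)
4. x = (46*85 + 25) mod 86 = 65 (checks out)
5. x = (46*65 + 25) mod 86 = 5 (no discrepancy)
6. x = (46*5 + 25) mod 86 = 83 (consistent with the record)
7. x = (46*83 + 25) mod 86 = 59 (confirmed correct)
8. x = (46*59 + 25) mod 86 = 73 (confirmed correct)
9. x = (46*73 + 25) mod 86 = 29 (in agreement)
10. x = (46*29 + 25) mod 86 = 69 (agrees with the record)
11. x = (46*69 + 25) mod 86 = 17 (in agreement)
12. x = (46*17 + 25) mod 86 = 33 (exactly as logged)
13. x = (46*33 + 25) mod 86 = 81 (agrees with the record)
14. x = (46*81 + 25) mod 86 = 53 (a discrepancy with the record)
First deviation found at step 14; the corrected entry is x = 53.

step 14, x = 53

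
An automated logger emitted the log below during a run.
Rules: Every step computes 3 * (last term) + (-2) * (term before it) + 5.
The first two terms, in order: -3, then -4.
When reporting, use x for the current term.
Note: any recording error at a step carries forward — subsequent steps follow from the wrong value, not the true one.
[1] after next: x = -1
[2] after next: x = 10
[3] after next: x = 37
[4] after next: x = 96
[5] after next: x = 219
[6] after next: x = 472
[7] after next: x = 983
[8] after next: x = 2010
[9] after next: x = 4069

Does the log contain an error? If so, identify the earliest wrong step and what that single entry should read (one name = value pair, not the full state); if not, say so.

Recomputing the run from the initial state:
step 1: x = -1
step 2: x = 10
step 3: x = 37
step 4: x = 96
step 5: x = 219
step 6: x = 470
step 7: x = 977
step 8: x = 1996
step 9: x = 4039
The first disagreement with the log is at step 6, where the value should be x = 470.

step 6, x = 470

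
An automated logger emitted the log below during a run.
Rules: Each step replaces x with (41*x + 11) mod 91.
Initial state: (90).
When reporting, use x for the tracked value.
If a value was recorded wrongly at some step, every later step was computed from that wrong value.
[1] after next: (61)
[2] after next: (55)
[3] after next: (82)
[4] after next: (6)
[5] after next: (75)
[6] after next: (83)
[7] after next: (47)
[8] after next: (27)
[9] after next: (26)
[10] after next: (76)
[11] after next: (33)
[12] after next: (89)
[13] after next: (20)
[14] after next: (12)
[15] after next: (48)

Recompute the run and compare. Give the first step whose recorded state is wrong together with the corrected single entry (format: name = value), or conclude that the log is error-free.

step 1: x = (41*90 + 11) mod 91 = 61 -> no discrepancy
step 2: x = (41*61 + 11) mod 91 = 55 -> agrees with the log
step 3: x = (41*55 + 11) mod 91 = 82 -> matches
step 4: x = (41*82 + 11) mod 91 = 6 -> matches
step 5: x = (41*6 + 11) mod 91 = 75 -> confirmed correct
step 6: x = (41*75 + 11) mod 91 = 83 -> agrees with the log
step 7: x = (41*83 + 11) mod 91 = 47 -> in agreement
step 8: x = (41*47 + 11) mod 91 = 27 -> no discrepancy
step 9: x = (41*27 + 11) mod 91 = 26 -> consistent with the log
step 10: x = (41*26 + 11) mod 91 = 76 -> exactly as logged
step 11: x = (41*76 + 11) mod 91 = 33 -> matches
step 12: x = (41*33 + 11) mod 91 = 90 -> the recorded entry deviates here
The earliest wrong entry is at step 12: it should read x = 90.

step 12, x = 90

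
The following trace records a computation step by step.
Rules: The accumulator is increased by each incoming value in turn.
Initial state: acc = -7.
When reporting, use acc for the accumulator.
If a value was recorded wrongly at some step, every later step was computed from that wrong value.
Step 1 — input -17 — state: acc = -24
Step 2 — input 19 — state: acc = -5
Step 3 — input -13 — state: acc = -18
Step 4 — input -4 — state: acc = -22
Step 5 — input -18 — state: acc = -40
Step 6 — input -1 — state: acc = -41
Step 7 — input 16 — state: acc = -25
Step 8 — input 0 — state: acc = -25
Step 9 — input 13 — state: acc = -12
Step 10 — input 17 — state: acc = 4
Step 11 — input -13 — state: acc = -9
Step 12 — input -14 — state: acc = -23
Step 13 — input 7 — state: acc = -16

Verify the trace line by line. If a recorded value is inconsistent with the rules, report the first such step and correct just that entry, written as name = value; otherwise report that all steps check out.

1. acc = -7 + -17 = -24 (verified)
2. acc = -24 + 19 = -5 (verified)
3. acc = -5 + -13 = -18 (same as recorded)
4. acc = -18 + -4 = -22 (no discrepancy)
5. acc = -22 + -18 = -40 (matches)
6. acc = -40 + -1 = -41 (in agreement)
7. acc = -41 + 16 = -25 (checks out)
8. acc = -25 + 0 = -25 (matches)
9. acc = -25 + 13 = -12 (same as recorded)
10. acc = -12 + 17 = 5 (first mismatch against the trace)
Step 10 is the first one off; corrected, acc = 5.

step 10, acc = 5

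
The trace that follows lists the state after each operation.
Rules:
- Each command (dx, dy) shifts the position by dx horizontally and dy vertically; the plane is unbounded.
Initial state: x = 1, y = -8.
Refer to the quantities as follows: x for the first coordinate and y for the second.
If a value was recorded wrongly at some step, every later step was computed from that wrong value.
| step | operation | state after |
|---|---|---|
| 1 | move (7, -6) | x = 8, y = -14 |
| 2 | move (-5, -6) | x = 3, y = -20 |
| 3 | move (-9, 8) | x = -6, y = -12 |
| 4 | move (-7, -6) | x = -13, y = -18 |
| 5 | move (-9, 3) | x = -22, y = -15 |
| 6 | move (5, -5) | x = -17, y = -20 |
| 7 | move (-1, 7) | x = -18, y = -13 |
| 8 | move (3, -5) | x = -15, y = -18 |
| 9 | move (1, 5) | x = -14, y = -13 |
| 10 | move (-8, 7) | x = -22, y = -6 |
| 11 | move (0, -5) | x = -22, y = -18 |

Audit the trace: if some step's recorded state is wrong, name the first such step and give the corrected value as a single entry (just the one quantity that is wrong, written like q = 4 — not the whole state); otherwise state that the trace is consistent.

1. x = 1 + (7) = 8, y = -8 + (-6) = -14 (no discrepancy)
2. x = 8 + (-5) = 3, y = -14 + (-6) = -20 (agrees with the trace)
3. x = 3 + (-9) = -6, y = -20 + (8) = -12 (consistent with the trace)
4. x = -6 + (-7) = -13, y = -12 + (-6) = -18 (in agreement)
5. x = -13 + (-9) = -22, y = -18 + (3) = -15 (matches)
6. x = -22 + (5) = -17, y = -15 + (-5) = -20 (consistent with the trace)
7. x = -17 + (-1) = -18, y = -20 + (7) = -13 (no discrepancy)
8. x = -18 + (3) = -15, y = -13 + (-5) = -18 (confirmed correct)
9. x = -15 + (1) = -14, y = -18 + (5) = -13 (agrees with the trace)
10. x = -14 + (-8) = -22, y = -13 + (7) = -6 (agrees with the trace)
11. x = -22 + (0) = -22, y = -6 + (-5) = -11 (the trace disagrees here)
That makes step 11 the first incorrect line — y = -11 is what it should show.

step 11, y = -11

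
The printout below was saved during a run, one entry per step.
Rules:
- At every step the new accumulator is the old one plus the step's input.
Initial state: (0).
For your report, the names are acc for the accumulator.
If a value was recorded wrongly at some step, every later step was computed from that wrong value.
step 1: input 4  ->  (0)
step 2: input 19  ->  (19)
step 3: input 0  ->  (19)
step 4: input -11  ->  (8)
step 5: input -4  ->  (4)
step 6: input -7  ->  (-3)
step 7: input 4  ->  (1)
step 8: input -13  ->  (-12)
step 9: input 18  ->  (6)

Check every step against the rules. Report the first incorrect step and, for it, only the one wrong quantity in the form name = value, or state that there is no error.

step 1, acc = 4

Step 1: acc = 0 + 4 = 4 — the printout disagrees here.
First deviation found at step 1; the corrected entry is acc = 4.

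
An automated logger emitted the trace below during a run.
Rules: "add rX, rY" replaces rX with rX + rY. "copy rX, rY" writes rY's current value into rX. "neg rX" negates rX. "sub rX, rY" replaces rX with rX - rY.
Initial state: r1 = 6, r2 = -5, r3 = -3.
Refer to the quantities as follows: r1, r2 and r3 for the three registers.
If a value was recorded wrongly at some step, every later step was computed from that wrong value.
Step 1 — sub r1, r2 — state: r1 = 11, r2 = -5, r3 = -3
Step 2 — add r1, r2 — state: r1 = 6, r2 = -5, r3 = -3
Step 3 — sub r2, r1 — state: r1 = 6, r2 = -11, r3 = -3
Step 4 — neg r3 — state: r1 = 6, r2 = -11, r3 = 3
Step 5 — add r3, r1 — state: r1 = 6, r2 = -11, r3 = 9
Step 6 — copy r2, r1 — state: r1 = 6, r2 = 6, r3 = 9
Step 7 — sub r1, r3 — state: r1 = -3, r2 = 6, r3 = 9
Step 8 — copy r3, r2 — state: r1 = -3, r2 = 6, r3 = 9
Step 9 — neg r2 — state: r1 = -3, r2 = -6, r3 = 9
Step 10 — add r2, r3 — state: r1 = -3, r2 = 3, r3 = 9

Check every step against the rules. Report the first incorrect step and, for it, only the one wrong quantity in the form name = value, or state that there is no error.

step 8, r3 = 6

Recomputing the run from the initial state:
step 1: r1 = 11, r2 = -5, r3 = -3
step 2: r1 = 6, r2 = -5, r3 = -3
step 3: r1 = 6, r2 = -11, r3 = -3
step 4: r1 = 6, r2 = -11, r3 = 3
step 5: r1 = 6, r2 = -11, r3 = 9
step 6: r1 = 6, r2 = 6, r3 = 9
step 7: r1 = -3, r2 = 6, r3 = 9
step 8: r1 = -3, r2 = 6, r3 = 6
step 9: r1 = -3, r2 = -6, r3 = 6
step 10: r1 = -3, r2 = 0, r3 = 6
The first disagreement with the trace is at step 8, where the value should be r3 = 6.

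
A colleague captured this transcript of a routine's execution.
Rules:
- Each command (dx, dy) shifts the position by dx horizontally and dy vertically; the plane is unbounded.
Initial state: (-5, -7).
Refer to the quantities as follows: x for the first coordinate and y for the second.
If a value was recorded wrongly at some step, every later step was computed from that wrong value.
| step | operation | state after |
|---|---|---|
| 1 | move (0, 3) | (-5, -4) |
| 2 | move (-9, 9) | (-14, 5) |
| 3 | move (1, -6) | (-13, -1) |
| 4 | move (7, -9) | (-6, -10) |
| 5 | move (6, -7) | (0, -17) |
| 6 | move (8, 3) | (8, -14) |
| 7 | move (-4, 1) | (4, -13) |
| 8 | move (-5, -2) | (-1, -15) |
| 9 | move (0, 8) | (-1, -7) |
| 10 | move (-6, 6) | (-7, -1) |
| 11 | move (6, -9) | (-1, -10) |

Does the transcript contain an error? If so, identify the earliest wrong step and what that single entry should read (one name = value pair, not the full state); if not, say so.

no error

Step 1: x = -5 + (0) = -5, y = -7 + (3) = -4 — same as recorded.
Step 2: x = -5 + (-9) = -14, y = -4 + (9) = 5 — agrees with the transcript.
Step 3: x = -14 + (1) = -13, y = 5 + (-6) = -1 — in agreement.
Step 4: x = -13 + (7) = -6, y = -1 + (-9) = -10 — consistent with the transcript.
Step 5: x = -6 + (6) = 0, y = -10 + (-7) = -17 — verified.
Step 6: x = 0 + (8) = 8, y = -17 + (3) = -14 — exactly as logged.
Step 7: x = 8 + (-4) = 4, y = -14 + (1) = -13 — consistent with the transcript.
Step 8: x = 4 + (-5) = -1, y = -13 + (-2) = -15 — consistent with the transcript.
Step 9: x = -1 + (0) = -1, y = -15 + (8) = -7 — verified.
Step 10: x = -1 + (-6) = -7, y = -7 + (6) = -1 — confirmed correct.
Step 11: x = -7 + (6) = -1, y = -1 + (-9) = -10 — no discrepancy.
All steps check out; nothing to correct.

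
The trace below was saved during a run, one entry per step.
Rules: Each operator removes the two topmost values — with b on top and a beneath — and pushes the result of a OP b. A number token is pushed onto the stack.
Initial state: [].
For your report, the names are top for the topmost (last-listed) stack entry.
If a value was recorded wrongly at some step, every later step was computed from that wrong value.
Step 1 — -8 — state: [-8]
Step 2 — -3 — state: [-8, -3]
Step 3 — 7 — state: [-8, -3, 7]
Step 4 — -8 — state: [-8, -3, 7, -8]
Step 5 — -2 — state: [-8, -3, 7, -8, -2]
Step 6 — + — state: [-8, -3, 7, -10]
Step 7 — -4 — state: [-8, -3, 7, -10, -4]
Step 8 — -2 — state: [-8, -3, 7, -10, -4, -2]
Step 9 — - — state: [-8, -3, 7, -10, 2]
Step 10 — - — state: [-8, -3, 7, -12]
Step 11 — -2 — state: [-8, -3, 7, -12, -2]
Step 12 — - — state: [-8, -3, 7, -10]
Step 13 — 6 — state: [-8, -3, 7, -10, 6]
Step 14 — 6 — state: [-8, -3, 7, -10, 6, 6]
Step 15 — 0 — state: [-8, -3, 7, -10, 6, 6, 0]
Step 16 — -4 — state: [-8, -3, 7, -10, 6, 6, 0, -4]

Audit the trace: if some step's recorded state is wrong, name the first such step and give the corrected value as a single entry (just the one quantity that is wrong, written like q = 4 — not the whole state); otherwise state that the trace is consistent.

step 9, top = -2

step 1: push -8: top = -8 -> checks out
step 2: push -3: top = -3 -> in agreement
step 3: push 7: top = 7 -> matches
step 4: push -8: top = -8 -> agrees with the trace
step 5: push -2: top = -2 -> consistent with the trace
step 6: -8 + -2 = -10 -> matches
step 7: push -4: top = -4 -> consistent with the trace
step 8: push -2: top = -2 -> checks out
step 9: -4 - -2 = -2 -> a discrepancy with the trace
First incorrect step: 9; the correct value is top = -2.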